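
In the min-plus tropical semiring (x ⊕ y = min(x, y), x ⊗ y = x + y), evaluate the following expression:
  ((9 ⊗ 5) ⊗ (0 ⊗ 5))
((9 ⊗ 5) ⊗ (0 ⊗ 5)) = 19

Expand innermost to outermost. Recall ⊕ takes the minimum of its arguments and ⊗ takes their sum. Working out the expression ((9 ⊗ 5) ⊗ (0 ⊗ 5)) gives 19.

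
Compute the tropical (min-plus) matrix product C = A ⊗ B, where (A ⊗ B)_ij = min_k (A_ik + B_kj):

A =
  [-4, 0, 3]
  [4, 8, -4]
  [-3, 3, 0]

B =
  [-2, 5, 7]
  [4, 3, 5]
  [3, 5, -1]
A ⊗ B =
  [-6, 1, 2]
  [-1, 1, -5]
  [-5, 2, -1]

Apply the min-plus product entry-by-entry:
  C[0][0] = min over k of (A[0][0] + B[0][0] = -4 + -2 = -6, A[0][1] + B[1][0] = 0 + 4 = 4, A[0][2] + B[2][0] = 3 + 3 = 6) = -6 (attained at k = 0)
  C[0][1] = min over k of (A[0][0] + B[0][1] = -4 + 5 = 1, A[0][1] + B[1][1] = 0 + 3 = 3, A[0][2] + B[2][1] = 3 + 5 = 8) = 1 (attained at k = 0)
  C[0][2] = min over k of (A[0][0] + B[0][2] = -4 + 7 = 3, A[0][1] + B[1][2] = 0 + 5 = 5, A[0][2] + B[2][2] = 3 + -1 = 2) = 2 (attained at k = 2)
  C[1][0] = min over k of (A[1][0] + B[0][0] = 4 + -2 = 2, A[1][1] + B[1][0] = 8 + 4 = 12, A[1][2] + B[2][0] = -4 + 3 = -1) = -1 (attained at k = 2)
  C[1][1] = min over k of (A[1][0] + B[0][1] = 4 + 5 = 9, A[1][1] + B[1][1] = 8 + 3 = 11, A[1][2] + B[2][1] = -4 + 5 = 1) = 1 (attained at k = 2)
  C[1][2] = min over k of (A[1][0] + B[0][2] = 4 + 7 = 11, A[1][1] + B[1][2] = 8 + 5 = 13, A[1][2] + B[2][2] = -4 + -1 = -5) = -5 (attained at k = 2)
  C[2][0] = min over k of (A[2][0] + B[0][0] = -3 + -2 = -5, A[2][1] + B[1][0] = 3 + 4 = 7, A[2][2] + B[2][0] = 0 + 3 = 3) = -5 (attained at k = 0)
  C[2][1] = min over k of (A[2][0] + B[0][1] = -3 + 5 = 2, A[2][1] + B[1][1] = 3 + 3 = 6, A[2][2] + B[2][1] = 0 + 5 = 5) = 2 (attained at k = 0)
  C[2][2] = min over k of (A[2][0] + B[0][2] = -3 + 7 = 4, A[2][1] + B[1][2] = 3 + 5 = 8, A[2][2] + B[2][2] = 0 + -1 = -1) = -1 (attained at k = 2)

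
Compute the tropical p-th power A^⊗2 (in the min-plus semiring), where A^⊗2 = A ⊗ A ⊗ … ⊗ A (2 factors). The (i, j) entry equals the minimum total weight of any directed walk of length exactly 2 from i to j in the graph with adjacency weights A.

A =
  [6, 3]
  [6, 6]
A^⊗2 =
  [9, 9]
  [12, 9]

Each entry (A^⊗2)_ij equals the minimum over all length-2 walks i = v_0 → v_1 → … → v_2 = j of Σ_t A[v_t][v_{t+1}]. For example, for (i, j) = (0, 1) we minimise over 2 possible intermediate vertex sequences; the minimum is 9, attained along the walk 0 → 0 → 1.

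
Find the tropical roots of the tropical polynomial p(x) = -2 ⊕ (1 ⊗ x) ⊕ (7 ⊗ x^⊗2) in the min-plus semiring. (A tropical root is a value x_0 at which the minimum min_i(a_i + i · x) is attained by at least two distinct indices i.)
Roots: {-6, -3}

Each tropical root is a break point of the lower envelope of the lines y = a_i + i · x (there are 3 lines, with slopes 0, 1, ..., 2). Only the lines that attain the minimum somewhere contribute to roots; other lines are dominated. Here the surviving (envelope) indices are i = 2, i = 1, i = 0.
Intersections between consecutive envelope lines give the roots: for adjacent envelope indices i < j the intersection is x = (a_i − a_j) / (j − i). Reading off the sorted break points: {-6, -3}.
Verification: at each break x_0, at least two indices attain the minimum of min_i(a_i + i · x_0).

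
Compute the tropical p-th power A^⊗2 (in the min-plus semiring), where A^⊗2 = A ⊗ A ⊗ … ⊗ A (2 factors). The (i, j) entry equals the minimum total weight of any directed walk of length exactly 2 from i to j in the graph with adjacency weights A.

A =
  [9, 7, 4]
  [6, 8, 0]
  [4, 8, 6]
A^⊗2 =
  [8, 12, 7]
  [4, 8, 6]
  [10, 11, 8]

Each entry (A^⊗2)_ij equals the minimum over all length-2 walks i = v_0 → v_1 → … → v_2 = j of Σ_t A[v_t][v_{t+1}]. For example, for (i, j) = (0, 2) we minimise over 3 possible intermediate vertex sequences; the minimum is 7, attained along the walk 0 → 1 → 2.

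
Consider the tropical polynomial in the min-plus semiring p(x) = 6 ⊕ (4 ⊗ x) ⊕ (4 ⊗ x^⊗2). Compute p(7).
p(7) = 6

A tropical monomial a ⊗ x^⊗i evaluates to a + i · x. Evaluating each term at x = 7:
  Term 0 contributes 6 + 0 · 7 = 6
  Term 1 contributes 4 + 1 · 7 = 11
  Term 2 contributes 4 + 2 · 7 = 18
p(7) = ⊕ of these = min[6, 11, 18] = 6.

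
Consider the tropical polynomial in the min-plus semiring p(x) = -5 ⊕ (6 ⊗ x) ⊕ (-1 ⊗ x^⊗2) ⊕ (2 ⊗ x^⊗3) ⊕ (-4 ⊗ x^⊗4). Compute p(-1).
p(-1) = -8

A tropical monomial a ⊗ x^⊗i evaluates to a + i · x. Evaluating each term at x = -1:
  Term 0 contributes -5 + 0 · -1 = -5
  Term 1 contributes 6 + 1 · -1 = 5
  Term 2 contributes -1 + 2 · -1 = -3
  Term 3 contributes 2 + 3 · -1 = -1
  Term 4 contributes -4 + 4 · -1 = -8
p(-1) = ⊕ of these = min[-5, 5, -3, -1, -8] = -8.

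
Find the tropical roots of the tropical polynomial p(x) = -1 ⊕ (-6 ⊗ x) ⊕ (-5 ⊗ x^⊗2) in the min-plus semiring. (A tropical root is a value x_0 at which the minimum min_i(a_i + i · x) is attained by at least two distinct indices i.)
Roots: {-1, 5}

Each tropical root is a break point of the lower envelope of the lines y = a_i + i · x (there are 3 lines, with slopes 0, 1, ..., 2). Only the lines that attain the minimum somewhere contribute to roots; other lines are dominated. Here the surviving (envelope) indices are i = 2, i = 1, i = 0.
Intersections between consecutive envelope lines give the roots: for adjacent envelope indices i < j the intersection is x = (a_i − a_j) / (j − i). Reading off the sorted break points: {-1, 5}.
Verification: at each break x_0, at least two indices attain the minimum of min_i(a_i + i · x_0).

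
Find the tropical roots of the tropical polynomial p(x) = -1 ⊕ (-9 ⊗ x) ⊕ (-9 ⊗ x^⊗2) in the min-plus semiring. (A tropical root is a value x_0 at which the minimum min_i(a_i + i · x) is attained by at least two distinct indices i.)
Roots: {0, 8}

Each tropical root is a break point of the lower envelope of the lines y = a_i + i · x (there are 3 lines, with slopes 0, 1, ..., 2). Only the lines that attain the minimum somewhere contribute to roots; other lines are dominated. Here the surviving (envelope) indices are i = 2, i = 1, i = 0.
Intersections between consecutive envelope lines give the roots: for adjacent envelope indices i < j the intersection is x = (a_i − a_j) / (j − i). Reading off the sorted break points: {0, 8}.
Verification: at each break x_0, at least two indices attain the minimum of min_i(a_i + i · x_0).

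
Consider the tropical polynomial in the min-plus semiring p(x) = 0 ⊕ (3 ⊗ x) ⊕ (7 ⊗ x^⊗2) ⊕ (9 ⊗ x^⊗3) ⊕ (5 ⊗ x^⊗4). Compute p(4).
p(4) = 0

A tropical monomial a ⊗ x^⊗i evaluates to a + i · x. Evaluating each term at x = 4:
  Term 0 contributes 0 + 0 · 4 = 0
  Term 1 contributes 3 + 1 · 4 = 7
  Term 2 contributes 7 + 2 · 4 = 15
  Term 3 contributes 9 + 3 · 4 = 21
  Term 4 contributes 5 + 4 · 4 = 21
p(4) = ⊕ of these = min[0, 7, 15, 21, 21] = 0.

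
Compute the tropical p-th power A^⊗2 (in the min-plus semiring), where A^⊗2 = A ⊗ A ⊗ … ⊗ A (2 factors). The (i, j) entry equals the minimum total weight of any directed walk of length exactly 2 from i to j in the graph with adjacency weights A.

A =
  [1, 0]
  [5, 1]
A^⊗2 =
  [2, 1]
  [6, 2]

Each entry (A^⊗2)_ij equals the minimum over all length-2 walks i = v_0 → v_1 → … → v_2 = j of Σ_t A[v_t][v_{t+1}]. For example, for (i, j) = (0, 1) we minimise over 2 possible intermediate vertex sequences; the minimum is 1, attained along the walk 0 → 0 → 1.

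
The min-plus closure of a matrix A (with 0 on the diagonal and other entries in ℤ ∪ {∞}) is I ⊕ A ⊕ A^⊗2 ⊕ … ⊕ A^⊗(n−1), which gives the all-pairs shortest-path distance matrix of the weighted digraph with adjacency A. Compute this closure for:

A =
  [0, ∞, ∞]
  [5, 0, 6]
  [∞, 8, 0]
Closure =
  [0, ∞, ∞]
  [5, 0, 6]
  [13, 8, 0]

This is the Floyd-Warshall all-pairs shortest-path computation. For each intermediate vertex k = 0, 1, …, 2, update dist[i][j] ← min(dist[i][j], dist[i][k] + dist[k][j]). The final matrix gives, for each (i, j), the minimum total weight of any directed path from i to j (possibly empty when i = j).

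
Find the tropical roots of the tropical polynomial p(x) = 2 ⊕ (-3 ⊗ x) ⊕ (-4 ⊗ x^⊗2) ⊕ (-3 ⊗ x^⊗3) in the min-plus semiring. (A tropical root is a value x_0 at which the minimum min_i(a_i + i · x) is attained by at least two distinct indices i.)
Roots: {-1, 1, 5}

Each tropical root is a break point of the lower envelope of the lines y = a_i + i · x (there are 4 lines, with slopes 0, 1, ..., 3). Only the lines that attain the minimum somewhere contribute to roots; other lines are dominated. Here the surviving (envelope) indices are i = 3, i = 2, i = 1, i = 0.
Intersections between consecutive envelope lines give the roots: for adjacent envelope indices i < j the intersection is x = (a_i − a_j) / (j − i). Reading off the sorted break points: {-1, 1, 5}.
Verification: at each break x_0, at least two indices attain the minimum of min_i(a_i + i · x_0).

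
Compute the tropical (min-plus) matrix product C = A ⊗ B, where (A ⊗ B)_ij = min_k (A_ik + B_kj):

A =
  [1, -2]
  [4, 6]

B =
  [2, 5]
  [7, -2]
A ⊗ B =
  [3, -4]
  [6, 4]

Apply the min-plus product entry-by-entry:
  C[0][0] = min over k of (A[0][0] + B[0][0] = 1 + 2 = 3, A[0][1] + B[1][0] = -2 + 7 = 5) = 3 (attained at k = 0)
  C[0][1] = min over k of (A[0][0] + B[0][1] = 1 + 5 = 6, A[0][1] + B[1][1] = -2 + -2 = -4) = -4 (attained at k = 1)
  C[1][0] = min over k of (A[1][0] + B[0][0] = 4 + 2 = 6, A[1][1] + B[1][0] = 6 + 7 = 13) = 6 (attained at k = 0)
  C[1][1] = min over k of (A[1][0] + B[0][1] = 4 + 5 = 9, A[1][1] + B[1][1] = 6 + -2 = 4) = 4 (attained at k = 1)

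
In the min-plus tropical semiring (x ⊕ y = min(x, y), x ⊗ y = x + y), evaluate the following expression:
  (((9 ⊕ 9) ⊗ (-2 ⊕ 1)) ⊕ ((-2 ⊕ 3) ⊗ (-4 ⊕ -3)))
(((9 ⊕ 9) ⊗ (-2 ⊕ 1)) ⊕ ((-2 ⊕ 3) ⊗ (-4 ⊕ -3))) = -6

Expand innermost to outermost. Recall ⊕ takes the minimum of its arguments and ⊗ takes their sum. Working out the expression (((9 ⊕ 9) ⊗ (-2 ⊕ 1)) ⊕ ((-2 ⊕ 3) ⊗ (-4 ⊕ -3))) gives -6.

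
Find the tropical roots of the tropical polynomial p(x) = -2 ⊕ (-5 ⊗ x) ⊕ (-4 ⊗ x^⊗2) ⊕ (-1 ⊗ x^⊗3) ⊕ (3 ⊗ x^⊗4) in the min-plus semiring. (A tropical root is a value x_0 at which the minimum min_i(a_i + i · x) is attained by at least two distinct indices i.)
Roots: {-4, -3, -1, 3}

Each tropical root is a break point of the lower envelope of the lines y = a_i + i · x (there are 5 lines, with slopes 0, 1, ..., 4). Only the lines that attain the minimum somewhere contribute to roots; other lines are dominated. Here the surviving (envelope) indices are i = 4, i = 3, i = 2, i = 1, i = 0.
Intersections between consecutive envelope lines give the roots: for adjacent envelope indices i < j the intersection is x = (a_i − a_j) / (j − i). Reading off the sorted break points: {-4, -3, -1, 3}.
Verification: at each break x_0, at least two indices attain the minimum of min_i(a_i + i · x_0).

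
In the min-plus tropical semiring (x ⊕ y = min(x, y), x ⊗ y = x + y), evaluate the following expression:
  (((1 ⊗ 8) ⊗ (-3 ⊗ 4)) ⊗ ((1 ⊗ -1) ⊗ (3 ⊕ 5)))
(((1 ⊗ 8) ⊗ (-3 ⊗ 4)) ⊗ ((1 ⊗ -1) ⊗ (3 ⊕ 5))) = 13

Expand innermost to outermost. Recall ⊕ takes the minimum of its arguments and ⊗ takes their sum. Working out the expression (((1 ⊗ 8) ⊗ (-3 ⊗ 4)) ⊗ ((1 ⊗ -1) ⊗ (3 ⊕ 5))) gives 13.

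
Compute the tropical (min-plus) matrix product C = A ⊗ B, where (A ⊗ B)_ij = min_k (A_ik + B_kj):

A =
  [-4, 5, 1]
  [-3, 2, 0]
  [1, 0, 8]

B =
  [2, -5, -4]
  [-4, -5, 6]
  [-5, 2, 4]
A ⊗ B =
  [-4, -9, -8]
  [-5, -8, -7]
  [-4, -5, -3]

Apply the min-plus product entry-by-entry:
  C[0][0] = min over k of (A[0][0] + B[0][0] = -4 + 2 = -2, A[0][1] + B[1][0] = 5 + -4 = 1, A[0][2] + B[2][0] = 1 + -5 = -4) = -4 (attained at k = 2)
  C[0][1] = min over k of (A[0][0] + B[0][1] = -4 + -5 = -9, A[0][1] + B[1][1] = 5 + -5 = 0, A[0][2] + B[2][1] = 1 + 2 = 3) = -9 (attained at k = 0)
  C[0][2] = min over k of (A[0][0] + B[0][2] = -4 + -4 = -8, A[0][1] + B[1][2] = 5 + 6 = 11, A[0][2] + B[2][2] = 1 + 4 = 5) = -8 (attained at k = 0)
  C[1][0] = min over k of (A[1][0] + B[0][0] = -3 + 2 = -1, A[1][1] + B[1][0] = 2 + -4 = -2, A[1][2] + B[2][0] = 0 + -5 = -5) = -5 (attained at k = 2)
  C[1][1] = min over k of (A[1][0] + B[0][1] = -3 + -5 = -8, A[1][1] + B[1][1] = 2 + -5 = -3, A[1][2] + B[2][1] = 0 + 2 = 2) = -8 (attained at k = 0)
  C[1][2] = min over k of (A[1][0] + B[0][2] = -3 + -4 = -7, A[1][1] + B[1][2] = 2 + 6 = 8, A[1][2] + B[2][2] = 0 + 4 = 4) = -7 (attained at k = 0)
  C[2][0] = min over k of (A[2][0] + B[0][0] = 1 + 2 = 3, A[2][1] + B[1][0] = 0 + -4 = -4, A[2][2] + B[2][0] = 8 + -5 = 3) = -4 (attained at k = 1)
  C[2][1] = min over k of (A[2][0] + B[0][1] = 1 + -5 = -4, A[2][1] + B[1][1] = 0 + -5 = -5, A[2][2] + B[2][1] = 8 + 2 = 10) = -5 (attained at k = 1)
  C[2][2] = min over k of (A[2][0] + B[0][2] = 1 + -4 = -3, A[2][1] + B[1][2] = 0 + 6 = 6, A[2][2] + B[2][2] = 8 + 4 = 12) = -3 (attained at k = 0)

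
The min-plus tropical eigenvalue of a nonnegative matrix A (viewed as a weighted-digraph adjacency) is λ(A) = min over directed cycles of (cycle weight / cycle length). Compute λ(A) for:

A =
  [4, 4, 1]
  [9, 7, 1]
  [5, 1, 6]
λ(A) = 1

Enumerate directed cycles and compute their means (weight / length). Sample:
  cycle 0 → 0: weight = 4, length = 1, mean = 4/1 ≈ 4.000
  cycle 1 → 1: weight = 7, length = 1, mean = 7/1 ≈ 7.000
  cycle 2 → 2: weight = 6, length = 1, mean = 6/1 ≈ 6.000
  cycle 0 → 1 → 0: weight = 13, length = 2, mean = 13/2 ≈ 6.500
  cycle 0 → 2 → 0: weight = 6, length = 2, mean = 6/2 ≈ 3.000
  cycle 1 → 0 → 1: weight = 13, length = 2, mean = 13/2 ≈ 6.500
Minimum mean = 1.000, attained e.g. along the cycle 1 → 2 → 1 with weight 2 and length 2. So λ(A) = 2/2 = 1.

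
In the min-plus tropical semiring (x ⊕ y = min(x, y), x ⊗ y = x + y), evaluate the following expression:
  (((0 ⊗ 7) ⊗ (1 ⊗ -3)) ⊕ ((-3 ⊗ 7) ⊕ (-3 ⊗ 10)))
(((0 ⊗ 7) ⊗ (1 ⊗ -3)) ⊕ ((-3 ⊗ 7) ⊕ (-3 ⊗ 10))) = 4

Expand innermost to outermost. Recall ⊕ takes the minimum of its arguments and ⊗ takes their sum. Working out the expression (((0 ⊗ 7) ⊗ (1 ⊗ -3)) ⊕ ((-3 ⊗ 7) ⊕ (-3 ⊗ 10))) gives 4.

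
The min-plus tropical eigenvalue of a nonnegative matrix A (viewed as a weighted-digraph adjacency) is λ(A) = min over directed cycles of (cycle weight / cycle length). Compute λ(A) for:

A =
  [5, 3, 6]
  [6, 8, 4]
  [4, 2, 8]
λ(A) = 3

Enumerate directed cycles and compute their means (weight / length). Sample:
  cycle 0 → 0: weight = 5, length = 1, mean = 5/1 ≈ 5.000
  cycle 1 → 1: weight = 8, length = 1, mean = 8/1 ≈ 8.000
  cycle 2 → 2: weight = 8, length = 1, mean = 8/1 ≈ 8.000
  cycle 0 → 1 → 0: weight = 9, length = 2, mean = 9/2 ≈ 4.500
  cycle 0 → 2 → 0: weight = 10, length = 2, mean = 10/2 ≈ 5.000
  cycle 1 → 0 → 1: weight = 9, length = 2, mean = 9/2 ≈ 4.500
Minimum mean = 3.000, attained e.g. along the cycle 1 → 2 → 1 with weight 6 and length 2. So λ(A) = 6/2 = 3.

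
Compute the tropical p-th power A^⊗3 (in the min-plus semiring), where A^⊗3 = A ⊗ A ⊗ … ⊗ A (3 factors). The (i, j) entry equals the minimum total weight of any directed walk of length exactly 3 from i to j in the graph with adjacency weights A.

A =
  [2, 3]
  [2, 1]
A^⊗3 =
  [6, 5]
  [4, 3]

Each entry (A^⊗3)_ij equals the minimum over all length-3 walks i = v_0 → v_1 → … → v_3 = j of Σ_t A[v_t][v_{t+1}]. For example, for (i, j) = (0, 1) we minimise over 4 possible intermediate vertex sequences; the minimum is 5, attained along the walk 0 → 1 → 1 → 1.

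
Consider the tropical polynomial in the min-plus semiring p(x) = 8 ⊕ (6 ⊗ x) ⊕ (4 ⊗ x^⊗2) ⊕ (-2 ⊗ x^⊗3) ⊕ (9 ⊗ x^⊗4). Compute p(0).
p(0) = -2

A tropical monomial a ⊗ x^⊗i evaluates to a + i · x. Evaluating each term at x = 0:
  Term 0 contributes 8 + 0 · 0 = 8
  Term 1 contributes 6 + 1 · 0 = 6
  Term 2 contributes 4 + 2 · 0 = 4
  Term 3 contributes -2 + 3 · 0 = -2
  Term 4 contributes 9 + 4 · 0 = 9
p(0) = ⊕ of these = min[8, 6, 4, -2, 9] = -2.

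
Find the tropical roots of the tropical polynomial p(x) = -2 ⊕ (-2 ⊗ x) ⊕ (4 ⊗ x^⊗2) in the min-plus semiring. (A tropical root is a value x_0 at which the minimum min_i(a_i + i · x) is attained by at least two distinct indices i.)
Roots: {-6, 0}

Each tropical root is a break point of the lower envelope of the lines y = a_i + i · x (there are 3 lines, with slopes 0, 1, ..., 2). Only the lines that attain the minimum somewhere contribute to roots; other lines are dominated. Here the surviving (envelope) indices are i = 2, i = 1, i = 0.
Intersections between consecutive envelope lines give the roots: for adjacent envelope indices i < j the intersection is x = (a_i − a_j) / (j − i). Reading off the sorted break points: {-6, 0}.
Verification: at each break x_0, at least two indices attain the minimum of min_i(a_i + i · x_0).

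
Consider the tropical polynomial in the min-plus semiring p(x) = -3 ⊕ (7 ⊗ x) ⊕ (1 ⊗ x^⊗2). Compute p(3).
p(3) = -3

A tropical monomial a ⊗ x^⊗i evaluates to a + i · x. Evaluating each term at x = 3:
  Term 0 contributes -3 + 0 · 3 = -3
  Term 1 contributes 7 + 1 · 3 = 10
  Term 2 contributes 1 + 2 · 3 = 7
p(3) = ⊕ of these = min[-3, 10, 7] = -3.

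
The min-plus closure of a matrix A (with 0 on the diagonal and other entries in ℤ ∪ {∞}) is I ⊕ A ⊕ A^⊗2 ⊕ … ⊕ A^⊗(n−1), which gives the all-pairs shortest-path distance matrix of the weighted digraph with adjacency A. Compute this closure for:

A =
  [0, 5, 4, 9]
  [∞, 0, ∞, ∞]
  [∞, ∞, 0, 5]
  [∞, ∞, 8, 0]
Closure =
  [0, 5, 4, 9]
  [∞, 0, ∞, ∞]
  [∞, ∞, 0, 5]
  [∞, ∞, 8, 0]

This is the Floyd-Warshall all-pairs shortest-path computation. For each intermediate vertex k = 0, 1, …, 3, update dist[i][j] ← min(dist[i][j], dist[i][k] + dist[k][j]). The final matrix gives, for each (i, j), the minimum total weight of any directed path from i to j (possibly empty when i = j).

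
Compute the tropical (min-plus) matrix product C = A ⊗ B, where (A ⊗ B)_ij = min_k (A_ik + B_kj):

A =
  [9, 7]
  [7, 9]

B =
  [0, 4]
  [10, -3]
A ⊗ B =
  [9, 4]
  [7, 6]

Apply the min-plus product entry-by-entry:
  C[0][0] = min over k of (A[0][0] + B[0][0] = 9 + 0 = 9, A[0][1] + B[1][0] = 7 + 10 = 17) = 9 (attained at k = 0)
  C[0][1] = min over k of (A[0][0] + B[0][1] = 9 + 4 = 13, A[0][1] + B[1][1] = 7 + -3 = 4) = 4 (attained at k = 1)
  C[1][0] = min over k of (A[1][0] + B[0][0] = 7 + 0 = 7, A[1][1] + B[1][0] = 9 + 10 = 19) = 7 (attained at k = 0)
  C[1][1] = min over k of (A[1][0] + B[0][1] = 7 + 4 = 11, A[1][1] + B[1][1] = 9 + -3 = 6) = 6 (attained at k = 1)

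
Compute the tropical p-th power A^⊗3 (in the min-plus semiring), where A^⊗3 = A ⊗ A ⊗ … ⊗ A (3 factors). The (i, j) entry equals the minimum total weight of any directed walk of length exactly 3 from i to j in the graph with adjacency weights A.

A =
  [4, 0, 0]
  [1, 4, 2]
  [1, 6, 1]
A^⊗3 =
  [2, 1, 1]
  [2, 3, 2]
  [2, 2, 2]

Each entry (A^⊗3)_ij equals the minimum over all length-3 walks i = v_0 → v_1 → … → v_3 = j of Σ_t A[v_t][v_{t+1}]. For example, for (i, j) = (0, 2) we minimise over 9 possible intermediate vertex sequences; the minimum is 1, attained along the walk 0 → 1 → 0 → 2.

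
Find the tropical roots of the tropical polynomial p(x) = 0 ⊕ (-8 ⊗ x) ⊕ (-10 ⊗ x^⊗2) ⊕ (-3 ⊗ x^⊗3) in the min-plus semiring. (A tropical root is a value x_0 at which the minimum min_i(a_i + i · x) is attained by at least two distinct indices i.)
Roots: {-7, 2, 8}

Each tropical root is a break point of the lower envelope of the lines y = a_i + i · x (there are 4 lines, with slopes 0, 1, ..., 3). Only the lines that attain the minimum somewhere contribute to roots; other lines are dominated. Here the surviving (envelope) indices are i = 3, i = 2, i = 1, i = 0.
Intersections between consecutive envelope lines give the roots: for adjacent envelope indices i < j the intersection is x = (a_i − a_j) / (j − i). Reading off the sorted break points: {-7, 2, 8}.
Verification: at each break x_0, at least two indices attain the minimum of min_i(a_i + i · x_0).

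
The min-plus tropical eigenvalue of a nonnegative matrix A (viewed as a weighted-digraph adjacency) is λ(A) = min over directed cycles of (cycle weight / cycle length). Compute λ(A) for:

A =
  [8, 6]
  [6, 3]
λ(A) = 3

Enumerate directed cycles and compute their means (weight / length). Sample:
  cycle 0 → 0: weight = 8, length = 1, mean = 8/1 ≈ 8.000
  cycle 1 → 1: weight = 3, length = 1, mean = 3/1 ≈ 3.000
  cycle 0 → 1 → 0: weight = 12, length = 2, mean = 12/2 ≈ 6.000
  cycle 1 → 0 → 1: weight = 12, length = 2, mean = 12/2 ≈ 6.000
Minimum mean = 3.000, attained e.g. along the cycle 1 → 1 with weight 3 and length 1. So λ(A) = 3/1 = 3.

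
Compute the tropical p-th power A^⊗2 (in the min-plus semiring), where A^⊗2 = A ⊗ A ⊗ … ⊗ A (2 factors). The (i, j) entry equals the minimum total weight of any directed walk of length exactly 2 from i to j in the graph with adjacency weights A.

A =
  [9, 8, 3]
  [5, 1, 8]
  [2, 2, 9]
A^⊗2 =
  [5, 5, 12]
  [6, 2, 8]
  [7, 3, 5]

Each entry (A^⊗2)_ij equals the minimum over all length-2 walks i = v_0 → v_1 → … → v_2 = j of Σ_t A[v_t][v_{t+1}]. For example, for (i, j) = (0, 2) we minimise over 3 possible intermediate vertex sequences; the minimum is 12, attained along the walk 0 → 0 → 2.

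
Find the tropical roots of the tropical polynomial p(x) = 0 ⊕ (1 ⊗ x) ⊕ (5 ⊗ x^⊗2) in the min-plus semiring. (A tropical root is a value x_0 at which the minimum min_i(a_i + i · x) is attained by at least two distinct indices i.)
Roots: {-4, -1}

Each tropical root is a break point of the lower envelope of the lines y = a_i + i · x (there are 3 lines, with slopes 0, 1, ..., 2). Only the lines that attain the minimum somewhere contribute to roots; other lines are dominated. Here the surviving (envelope) indices are i = 2, i = 1, i = 0.
Intersections between consecutive envelope lines give the roots: for adjacent envelope indices i < j the intersection is x = (a_i − a_j) / (j − i). Reading off the sorted break points: {-4, -1}.
Verification: at each break x_0, at least two indices attain the minimum of min_i(a_i + i · x_0).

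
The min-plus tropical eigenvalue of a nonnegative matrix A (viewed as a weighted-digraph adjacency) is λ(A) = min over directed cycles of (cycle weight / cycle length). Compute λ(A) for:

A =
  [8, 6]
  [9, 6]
λ(A) = 6

Enumerate directed cycles and compute their means (weight / length). Sample:
  cycle 0 → 0: weight = 8, length = 1, mean = 8/1 ≈ 8.000
  cycle 1 → 1: weight = 6, length = 1, mean = 6/1 ≈ 6.000
  cycle 0 → 1 → 0: weight = 15, length = 2, mean = 15/2 ≈ 7.500
  cycle 1 → 0 → 1: weight = 15, length = 2, mean = 15/2 ≈ 7.500
Minimum mean = 6.000, attained e.g. along the cycle 1 → 1 with weight 6 and length 1. So λ(A) = 6/1 = 6.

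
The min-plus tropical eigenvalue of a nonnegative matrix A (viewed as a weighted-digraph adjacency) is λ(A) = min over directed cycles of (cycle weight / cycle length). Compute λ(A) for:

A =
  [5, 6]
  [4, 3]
λ(A) = 3

Enumerate directed cycles and compute their means (weight / length). Sample:
  cycle 0 → 0: weight = 5, length = 1, mean = 5/1 ≈ 5.000
  cycle 1 → 1: weight = 3, length = 1, mean = 3/1 ≈ 3.000
  cycle 0 → 1 → 0: weight = 10, length = 2, mean = 10/2 ≈ 5.000
  cycle 1 → 0 → 1: weight = 10, length = 2, mean = 10/2 ≈ 5.000
Minimum mean = 3.000, attained e.g. along the cycle 1 → 1 with weight 3 and length 1. So λ(A) = 3/1 = 3.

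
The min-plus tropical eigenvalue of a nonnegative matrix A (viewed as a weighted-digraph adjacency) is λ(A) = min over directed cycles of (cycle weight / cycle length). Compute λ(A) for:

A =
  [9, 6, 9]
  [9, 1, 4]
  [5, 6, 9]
λ(A) = 1

Enumerate directed cycles and compute their means (weight / length). Sample:
  cycle 0 → 0: weight = 9, length = 1, mean = 9/1 ≈ 9.000
  cycle 1 → 1: weight = 1, length = 1, mean = 1/1 ≈ 1.000
  cycle 2 → 2: weight = 9, length = 1, mean = 9/1 ≈ 9.000
  cycle 0 → 1 → 0: weight = 15, length = 2, mean = 15/2 ≈ 7.500
  cycle 0 → 2 → 0: weight = 14, length = 2, mean = 14/2 ≈ 7.000
  cycle 1 → 0 → 1: weight = 15, length = 2, mean = 15/2 ≈ 7.500
Minimum mean = 1.000, attained e.g. along the cycle 1 → 1 with weight 1 and length 1. So λ(A) = 1/1 = 1.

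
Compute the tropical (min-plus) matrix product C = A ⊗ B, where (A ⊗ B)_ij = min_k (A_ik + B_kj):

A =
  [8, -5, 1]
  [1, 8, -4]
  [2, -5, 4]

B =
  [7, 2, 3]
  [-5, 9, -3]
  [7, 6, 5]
A ⊗ B =
  [-10, 4, -8]
  [3, 2, 1]
  [-10, 4, -8]

Apply the min-plus product entry-by-entry:
  C[0][0] = min over k of (A[0][0] + B[0][0] = 8 + 7 = 15, A[0][1] + B[1][0] = -5 + -5 = -10, A[0][2] + B[2][0] = 1 + 7 = 8) = -10 (attained at k = 1)
  C[0][1] = min over k of (A[0][0] + B[0][1] = 8 + 2 = 10, A[0][1] + B[1][1] = -5 + 9 = 4, A[0][2] + B[2][1] = 1 + 6 = 7) = 4 (attained at k = 1)
  C[0][2] = min over k of (A[0][0] + B[0][2] = 8 + 3 = 11, A[0][1] + B[1][2] = -5 + -3 = -8, A[0][2] + B[2][2] = 1 + 5 = 6) = -8 (attained at k = 1)
  C[1][0] = min over k of (A[1][0] + B[0][0] = 1 + 7 = 8, A[1][1] + B[1][0] = 8 + -5 = 3, A[1][2] + B[2][0] = -4 + 7 = 3) = 3 (attained at k = 1)
  C[1][1] = min over k of (A[1][0] + B[0][1] = 1 + 2 = 3, A[1][1] + B[1][1] = 8 + 9 = 17, A[1][2] + B[2][1] = -4 + 6 = 2) = 2 (attained at k = 2)
  C[1][2] = min over k of (A[1][0] + B[0][2] = 1 + 3 = 4, A[1][1] + B[1][2] = 8 + -3 = 5, A[1][2] + B[2][2] = -4 + 5 = 1) = 1 (attained at k = 2)
  C[2][0] = min over k of (A[2][0] + B[0][0] = 2 + 7 = 9, A[2][1] + B[1][0] = -5 + -5 = -10, A[2][2] + B[2][0] = 4 + 7 = 11) = -10 (attained at k = 1)
  C[2][1] = min over k of (A[2][0] + B[0][1] = 2 + 2 = 4, A[2][1] + B[1][1] = -5 + 9 = 4, A[2][2] + B[2][1] = 4 + 6 = 10) = 4 (attained at k = 0)
  C[2][2] = min over k of (A[2][0] + B[0][2] = 2 + 3 = 5, A[2][1] + B[1][2] = -5 + -3 = -8, A[2][2] + B[2][2] = 4 + 5 = 9) = -8 (attained at k = 1)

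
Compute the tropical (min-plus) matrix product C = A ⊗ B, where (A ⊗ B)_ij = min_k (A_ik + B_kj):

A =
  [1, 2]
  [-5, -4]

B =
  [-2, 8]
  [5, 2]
A ⊗ B =
  [-1, 4]
  [-7, -2]

Apply the min-plus product entry-by-entry:
  C[0][0] = min over k of (A[0][0] + B[0][0] = 1 + -2 = -1, A[0][1] + B[1][0] = 2 + 5 = 7) = -1 (attained at k = 0)
  C[0][1] = min over k of (A[0][0] + B[0][1] = 1 + 8 = 9, A[0][1] + B[1][1] = 2 + 2 = 4) = 4 (attained at k = 1)
  C[1][0] = min over k of (A[1][0] + B[0][0] = -5 + -2 = -7, A[1][1] + B[1][0] = -4 + 5 = 1) = -7 (attained at k = 0)
  C[1][1] = min over k of (A[1][0] + B[0][1] = -5 + 8 = 3, A[1][1] + B[1][1] = -4 + 2 = -2) = -2 (attained at k = 1)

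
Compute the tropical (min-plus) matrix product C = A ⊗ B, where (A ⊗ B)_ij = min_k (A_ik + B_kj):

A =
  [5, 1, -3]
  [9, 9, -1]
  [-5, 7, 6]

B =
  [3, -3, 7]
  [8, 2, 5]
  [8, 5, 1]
A ⊗ B =
  [5, 2, -2]
  [7, 4, 0]
  [-2, -8, 2]

Apply the min-plus product entry-by-entry:
  C[0][0] = min over k of (A[0][0] + B[0][0] = 5 + 3 = 8, A[0][1] + B[1][0] = 1 + 8 = 9, A[0][2] + B[2][0] = -3 + 8 = 5) = 5 (attained at k = 2)
  C[0][1] = min over k of (A[0][0] + B[0][1] = 5 + -3 = 2, A[0][1] + B[1][1] = 1 + 2 = 3, A[0][2] + B[2][1] = -3 + 5 = 2) = 2 (attained at k = 0)
  C[0][2] = min over k of (A[0][0] + B[0][2] = 5 + 7 = 12, A[0][1] + B[1][2] = 1 + 5 = 6, A[0][2] + B[2][2] = -3 + 1 = -2) = -2 (attained at k = 2)
  C[1][0] = min over k of (A[1][0] + B[0][0] = 9 + 3 = 12, A[1][1] + B[1][0] = 9 + 8 = 17, A[1][2] + B[2][0] = -1 + 8 = 7) = 7 (attained at k = 2)
  C[1][1] = min over k of (A[1][0] + B[0][1] = 9 + -3 = 6, A[1][1] + B[1][1] = 9 + 2 = 11, A[1][2] + B[2][1] = -1 + 5 = 4) = 4 (attained at k = 2)
  C[1][2] = min over k of (A[1][0] + B[0][2] = 9 + 7 = 16, A[1][1] + B[1][2] = 9 + 5 = 14, A[1][2] + B[2][2] = -1 + 1 = 0) = 0 (attained at k = 2)
  C[2][0] = min over k of (A[2][0] + B[0][0] = -5 + 3 = -2, A[2][1] + B[1][0] = 7 + 8 = 15, A[2][2] + B[2][0] = 6 + 8 = 14) = -2 (attained at k = 0)
  C[2][1] = min over k of (A[2][0] + B[0][1] = -5 + -3 = -8, A[2][1] + B[1][1] = 7 + 2 = 9, A[2][2] + B[2][1] = 6 + 5 = 11) = -8 (attained at k = 0)
  C[2][2] = min over k of (A[2][0] + B[0][2] = -5 + 7 = 2, A[2][1] + B[1][2] = 7 + 5 = 12, A[2][2] + B[2][2] = 6 + 1 = 7) = 2 (attained at k = 0)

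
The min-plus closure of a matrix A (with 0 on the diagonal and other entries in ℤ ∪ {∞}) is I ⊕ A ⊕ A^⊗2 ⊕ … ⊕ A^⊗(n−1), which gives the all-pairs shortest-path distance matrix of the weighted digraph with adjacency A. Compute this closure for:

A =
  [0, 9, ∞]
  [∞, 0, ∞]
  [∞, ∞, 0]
Closure =
  [0, 9, ∞]
  [∞, 0, ∞]
  [∞, ∞, 0]

This is the Floyd-Warshall all-pairs shortest-path computation. For each intermediate vertex k = 0, 1, …, 2, update dist[i][j] ← min(dist[i][j], dist[i][k] + dist[k][j]). The final matrix gives, for each (i, j), the minimum total weight of any directed path from i to j (possibly empty when i = j).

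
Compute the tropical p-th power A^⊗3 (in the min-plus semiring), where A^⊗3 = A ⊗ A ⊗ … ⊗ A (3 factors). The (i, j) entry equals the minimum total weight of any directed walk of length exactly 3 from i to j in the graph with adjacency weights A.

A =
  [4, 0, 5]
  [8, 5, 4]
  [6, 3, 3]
A^⊗3 =
  [10, 7, 7]
  [13, 10, 10]
  [12, 9, 9]

Each entry (A^⊗3)_ij equals the minimum over all length-3 walks i = v_0 → v_1 → … → v_3 = j of Σ_t A[v_t][v_{t+1}]. For example, for (i, j) = (0, 2) we minimise over 9 possible intermediate vertex sequences; the minimum is 7, attained along the walk 0 → 1 → 2 → 2.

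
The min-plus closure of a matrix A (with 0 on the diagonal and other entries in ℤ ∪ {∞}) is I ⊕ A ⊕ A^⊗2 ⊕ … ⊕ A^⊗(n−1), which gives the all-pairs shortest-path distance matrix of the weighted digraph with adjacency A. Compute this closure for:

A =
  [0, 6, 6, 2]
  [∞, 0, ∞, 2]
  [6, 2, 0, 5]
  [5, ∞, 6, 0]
Closure =
  [0, 6, 6, 2]
  [7, 0, 8, 2]
  [6, 2, 0, 4]
  [5, 8, 6, 0]

This is the Floyd-Warshall all-pairs shortest-path computation. For each intermediate vertex k = 0, 1, …, 3, update dist[i][j] ← min(dist[i][j], dist[i][k] + dist[k][j]). The final matrix gives, for each (i, j), the minimum total weight of any directed path from i to j (possibly empty when i = j).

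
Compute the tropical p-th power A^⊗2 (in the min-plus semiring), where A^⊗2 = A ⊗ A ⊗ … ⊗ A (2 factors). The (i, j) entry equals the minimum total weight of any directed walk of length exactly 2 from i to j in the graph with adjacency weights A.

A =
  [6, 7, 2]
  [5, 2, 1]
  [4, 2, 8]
A^⊗2 =
  [6, 4, 8]
  [5, 3, 3]
  [7, 4, 3]

Each entry (A^⊗2)_ij equals the minimum over all length-2 walks i = v_0 → v_1 → … → v_2 = j of Σ_t A[v_t][v_{t+1}]. For example, for (i, j) = (0, 2) we minimise over 3 possible intermediate vertex sequences; the minimum is 8, attained along the walk 0 → 0 → 2.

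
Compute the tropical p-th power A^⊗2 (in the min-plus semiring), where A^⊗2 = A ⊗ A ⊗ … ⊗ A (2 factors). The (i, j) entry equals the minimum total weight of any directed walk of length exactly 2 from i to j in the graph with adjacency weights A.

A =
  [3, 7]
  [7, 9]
A^⊗2 =
  [6, 10]
  [10, 14]

Each entry (A^⊗2)_ij equals the minimum over all length-2 walks i = v_0 → v_1 → … → v_2 = j of Σ_t A[v_t][v_{t+1}]. For example, for (i, j) = (0, 1) we minimise over 2 possible intermediate vertex sequences; the minimum is 10, attained along the walk 0 → 0 → 1.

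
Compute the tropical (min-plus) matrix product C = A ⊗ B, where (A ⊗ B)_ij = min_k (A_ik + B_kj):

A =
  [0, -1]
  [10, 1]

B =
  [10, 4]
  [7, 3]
A ⊗ B =
  [6, 2]
  [8, 4]

Apply the min-plus product entry-by-entry:
  C[0][0] = min over k of (A[0][0] + B[0][0] = 0 + 10 = 10, A[0][1] + B[1][0] = -1 + 7 = 6) = 6 (attained at k = 1)
  C[0][1] = min over k of (A[0][0] + B[0][1] = 0 + 4 = 4, A[0][1] + B[1][1] = -1 + 3 = 2) = 2 (attained at k = 1)
  C[1][0] = min over k of (A[1][0] + B[0][0] = 10 + 10 = 20, A[1][1] + B[1][0] = 1 + 7 = 8) = 8 (attained at k = 1)
  C[1][1] = min over k of (A[1][0] + B[0][1] = 10 + 4 = 14, A[1][1] + B[1][1] = 1 + 3 = 4) = 4 (attained at k = 1)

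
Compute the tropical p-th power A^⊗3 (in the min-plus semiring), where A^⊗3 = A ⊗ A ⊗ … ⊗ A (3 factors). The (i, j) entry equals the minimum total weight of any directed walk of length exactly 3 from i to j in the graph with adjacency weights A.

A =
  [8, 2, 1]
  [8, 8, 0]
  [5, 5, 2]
A^⊗3 =
  [7, 7, 4]
  [7, 7, 4]
  [9, 9, 6]

Each entry (A^⊗3)_ij equals the minimum over all length-3 walks i = v_0 → v_1 → … → v_3 = j of Σ_t A[v_t][v_{t+1}]. For example, for (i, j) = (0, 2) we minimise over 9 possible intermediate vertex sequences; the minimum is 4, attained along the walk 0 → 1 → 2 → 2.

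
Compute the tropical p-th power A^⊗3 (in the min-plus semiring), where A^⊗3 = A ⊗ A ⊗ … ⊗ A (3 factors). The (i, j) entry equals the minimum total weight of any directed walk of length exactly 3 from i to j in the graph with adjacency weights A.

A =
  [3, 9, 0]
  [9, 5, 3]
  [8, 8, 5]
A^⊗3 =
  [9, 11, 6]
  [14, 15, 11]
  [14, 16, 11]

Each entry (A^⊗3)_ij equals the minimum over all length-3 walks i = v_0 → v_1 → … → v_3 = j of Σ_t A[v_t][v_{t+1}]. For example, for (i, j) = (0, 2) we minimise over 9 possible intermediate vertex sequences; the minimum is 6, attained along the walk 0 → 0 → 0 → 2.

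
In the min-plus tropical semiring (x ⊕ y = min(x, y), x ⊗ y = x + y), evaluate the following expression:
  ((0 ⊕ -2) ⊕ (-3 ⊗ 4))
((0 ⊕ -2) ⊕ (-3 ⊗ 4)) = -2

Expand innermost to outermost. Recall ⊕ takes the minimum of its arguments and ⊗ takes their sum. Working out the expression ((0 ⊕ -2) ⊕ (-3 ⊗ 4)) gives -2.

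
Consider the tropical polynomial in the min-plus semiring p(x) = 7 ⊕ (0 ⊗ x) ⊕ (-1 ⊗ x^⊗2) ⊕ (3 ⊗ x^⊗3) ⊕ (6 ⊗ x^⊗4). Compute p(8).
p(8) = 7

A tropical monomial a ⊗ x^⊗i evaluates to a + i · x. Evaluating each term at x = 8:
  Term 0 contributes 7 + 0 · 8 = 7
  Term 1 contributes 0 + 1 · 8 = 8
  Term 2 contributes -1 + 2 · 8 = 15
  Term 3 contributes 3 + 3 · 8 = 27
  Term 4 contributes 6 + 4 · 8 = 38
p(8) = ⊕ of these = min[7, 8, 15, 27, 38] = 7.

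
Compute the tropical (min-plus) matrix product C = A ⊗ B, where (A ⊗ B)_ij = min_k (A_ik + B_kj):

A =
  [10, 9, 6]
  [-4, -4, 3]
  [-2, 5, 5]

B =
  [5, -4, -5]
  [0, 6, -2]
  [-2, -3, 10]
A ⊗ B =
  [4, 3, 5]
  [-4, -8, -9]
  [3, -6, -7]

Apply the min-plus product entry-by-entry:
  C[0][0] = min over k of (A[0][0] + B[0][0] = 10 + 5 = 15, A[0][1] + B[1][0] = 9 + 0 = 9, A[0][2] + B[2][0] = 6 + -2 = 4) = 4 (attained at k = 2)
  C[0][1] = min over k of (A[0][0] + B[0][1] = 10 + -4 = 6, A[0][1] + B[1][1] = 9 + 6 = 15, A[0][2] + B[2][1] = 6 + -3 = 3) = 3 (attained at k = 2)
  C[0][2] = min over k of (A[0][0] + B[0][2] = 10 + -5 = 5, A[0][1] + B[1][2] = 9 + -2 = 7, A[0][2] + B[2][2] = 6 + 10 = 16) = 5 (attained at k = 0)
  C[1][0] = min over k of (A[1][0] + B[0][0] = -4 + 5 = 1, A[1][1] + B[1][0] = -4 + 0 = -4, A[1][2] + B[2][0] = 3 + -2 = 1) = -4 (attained at k = 1)
  C[1][1] = min over k of (A[1][0] + B[0][1] = -4 + -4 = -8, A[1][1] + B[1][1] = -4 + 6 = 2, A[1][2] + B[2][1] = 3 + -3 = 0) = -8 (attained at k = 0)
  C[1][2] = min over k of (A[1][0] + B[0][2] = -4 + -5 = -9, A[1][1] + B[1][2] = -4 + -2 = -6, A[1][2] + B[2][2] = 3 + 10 = 13) = -9 (attained at k = 0)
  C[2][0] = min over k of (A[2][0] + B[0][0] = -2 + 5 = 3, A[2][1] + B[1][0] = 5 + 0 = 5, A[2][2] + B[2][0] = 5 + -2 = 3) = 3 (attained at k = 0)
  C[2][1] = min over k of (A[2][0] + B[0][1] = -2 + -4 = -6, A[2][1] + B[1][1] = 5 + 6 = 11, A[2][2] + B[2][1] = 5 + -3 = 2) = -6 (attained at k = 0)
  C[2][2] = min over k of (A[2][0] + B[0][2] = -2 + -5 = -7, A[2][1] + B[1][2] = 5 + -2 = 3, A[2][2] + B[2][2] = 5 + 10 = 15) = -7 (attained at k = 0)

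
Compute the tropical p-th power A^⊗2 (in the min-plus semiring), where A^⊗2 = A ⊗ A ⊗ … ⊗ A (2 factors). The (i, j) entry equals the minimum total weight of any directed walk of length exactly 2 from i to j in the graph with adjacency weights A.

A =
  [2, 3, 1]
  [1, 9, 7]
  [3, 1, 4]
A^⊗2 =
  [4, 2, 3]
  [3, 4, 2]
  [2, 5, 4]

Each entry (A^⊗2)_ij equals the minimum over all length-2 walks i = v_0 → v_1 → … → v_2 = j of Σ_t A[v_t][v_{t+1}]. For example, for (i, j) = (0, 2) we minimise over 3 possible intermediate vertex sequences; the minimum is 3, attained along the walk 0 → 0 → 2.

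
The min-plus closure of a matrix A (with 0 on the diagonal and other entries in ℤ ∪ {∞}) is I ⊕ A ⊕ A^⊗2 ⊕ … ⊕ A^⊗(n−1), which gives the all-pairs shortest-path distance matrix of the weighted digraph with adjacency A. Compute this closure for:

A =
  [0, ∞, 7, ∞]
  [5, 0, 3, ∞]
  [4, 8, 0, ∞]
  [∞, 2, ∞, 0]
Closure =
  [0, 15, 7, ∞]
  [5, 0, 3, ∞]
  [4, 8, 0, ∞]
  [7, 2, 5, 0]

This is the Floyd-Warshall all-pairs shortest-path computation. For each intermediate vertex k = 0, 1, …, 3, update dist[i][j] ← min(dist[i][j], dist[i][k] + dist[k][j]). The final matrix gives, for each (i, j), the minimum total weight of any directed path from i to j (possibly empty when i = j).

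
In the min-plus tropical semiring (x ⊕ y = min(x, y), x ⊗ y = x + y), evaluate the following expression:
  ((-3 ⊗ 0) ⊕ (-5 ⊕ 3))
((-3 ⊗ 0) ⊕ (-5 ⊕ 3)) = -5

Expand innermost to outermost. Recall ⊕ takes the minimum of its arguments and ⊗ takes their sum. Working out the expression ((-3 ⊗ 0) ⊕ (-5 ⊕ 3)) gives -5.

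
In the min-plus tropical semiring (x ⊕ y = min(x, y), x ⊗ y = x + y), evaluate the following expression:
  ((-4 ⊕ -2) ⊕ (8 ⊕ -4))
((-4 ⊕ -2) ⊕ (8 ⊕ -4)) = -4

Expand innermost to outermost. Recall ⊕ takes the minimum of its arguments and ⊗ takes their sum. Working out the expression ((-4 ⊕ -2) ⊕ (8 ⊕ -4)) gives -4.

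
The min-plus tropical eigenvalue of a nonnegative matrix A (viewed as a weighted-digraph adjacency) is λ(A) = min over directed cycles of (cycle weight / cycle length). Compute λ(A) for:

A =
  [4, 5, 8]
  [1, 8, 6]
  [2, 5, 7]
λ(A) = 3

Enumerate directed cycles and compute their means (weight / length). Sample:
  cycle 0 → 0: weight = 4, length = 1, mean = 4/1 ≈ 4.000
  cycle 1 → 1: weight = 8, length = 1, mean = 8/1 ≈ 8.000
  cycle 2 → 2: weight = 7, length = 1, mean = 7/1 ≈ 7.000
  cycle 0 → 1 → 0: weight = 6, length = 2, mean = 6/2 ≈ 3.000
  cycle 0 → 2 → 0: weight = 10, length = 2, mean = 10/2 ≈ 5.000
  cycle 1 → 0 → 1: weight = 6, length = 2, mean = 6/2 ≈ 3.000
Minimum mean = 3.000, attained e.g. along the cycle 0 → 1 → 0 with weight 6 and length 2. So λ(A) = 6/2 = 3.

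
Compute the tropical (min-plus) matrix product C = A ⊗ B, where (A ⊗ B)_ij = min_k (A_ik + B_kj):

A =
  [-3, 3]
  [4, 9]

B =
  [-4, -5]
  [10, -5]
A ⊗ B =
  [-7, -8]
  [0, -1]

Apply the min-plus product entry-by-entry:
  C[0][0] = min over k of (A[0][0] + B[0][0] = -3 + -4 = -7, A[0][1] + B[1][0] = 3 + 10 = 13) = -7 (attained at k = 0)
  C[0][1] = min over k of (A[0][0] + B[0][1] = -3 + -5 = -8, A[0][1] + B[1][1] = 3 + -5 = -2) = -8 (attained at k = 0)
  C[1][0] = min over k of (A[1][0] + B[0][0] = 4 + -4 = 0, A[1][1] + B[1][0] = 9 + 10 = 19) = 0 (attained at k = 0)
  C[1][1] = min over k of (A[1][0] + B[0][1] = 4 + -5 = -1, A[1][1] + B[1][1] = 9 + -5 = 4) = -1 (attained at k = 0)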